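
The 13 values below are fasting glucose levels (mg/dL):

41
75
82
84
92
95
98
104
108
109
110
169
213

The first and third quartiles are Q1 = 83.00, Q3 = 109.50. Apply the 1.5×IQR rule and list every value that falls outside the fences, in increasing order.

41, 169, 213

IQR = Q3 − Q1 = 109.50 − 83.00 = 26.50.
Lower fence = Q1 − 1.5·IQR = 83.00 − 39.75 = 43.25.
Upper fence = Q3 + 1.5·IQR = 109.50 + 39.75 = 149.25.
41 < 43.25 → outlier.
169 > 149.25 → outlier.
213 > 149.25 → outlier.
All remaining values lie within [43.25, 149.25].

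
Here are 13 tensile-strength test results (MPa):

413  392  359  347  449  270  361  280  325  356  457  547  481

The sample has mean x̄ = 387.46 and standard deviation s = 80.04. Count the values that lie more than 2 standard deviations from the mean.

Cutoffs: x̄ ± 2s = [227.38, 547.54].
Every value lies within the cutoffs.

0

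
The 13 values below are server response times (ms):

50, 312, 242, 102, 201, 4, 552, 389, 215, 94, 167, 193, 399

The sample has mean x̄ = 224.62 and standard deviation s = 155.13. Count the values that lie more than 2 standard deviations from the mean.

1

Cutoffs: x̄ ± 2s = [-85.64, 534.88].
Outside the cutoffs: 552.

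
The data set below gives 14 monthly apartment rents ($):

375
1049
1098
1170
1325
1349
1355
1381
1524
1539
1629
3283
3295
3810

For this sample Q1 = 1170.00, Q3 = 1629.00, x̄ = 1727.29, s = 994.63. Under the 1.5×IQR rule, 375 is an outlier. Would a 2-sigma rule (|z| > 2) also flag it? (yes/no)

z = (375 − 1727.29) / 994.63 = -1.36.
|z| = 1.36 ≤ 2.

no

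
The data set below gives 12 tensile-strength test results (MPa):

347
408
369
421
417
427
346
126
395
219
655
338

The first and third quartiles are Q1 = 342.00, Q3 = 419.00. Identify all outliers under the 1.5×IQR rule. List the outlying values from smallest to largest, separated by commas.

IQR = Q3 − Q1 = 419.00 − 342.00 = 77.00.
Lower fence = Q1 − 1.5·IQR = 342.00 − 115.50 = 226.50.
Upper fence = Q3 + 1.5·IQR = 419.00 + 115.50 = 534.50.
126 < 226.50 → outlier.
219 < 226.50 → outlier.
655 > 534.50 → outlier.
All remaining values lie within [226.50, 534.50].

126, 219, 655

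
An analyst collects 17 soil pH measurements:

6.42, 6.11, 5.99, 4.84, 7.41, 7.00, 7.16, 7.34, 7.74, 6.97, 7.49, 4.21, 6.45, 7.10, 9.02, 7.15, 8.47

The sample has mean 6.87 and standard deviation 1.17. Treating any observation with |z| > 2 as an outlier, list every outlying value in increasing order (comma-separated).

Cutoffs at x̄ ± 2s: 6.87 ± 2·1.17 = [4.53, 9.21].
4.21: z = -2.27, |z| > 2 → outlier.
Every other value lies within [4.53, 9.21].

4.21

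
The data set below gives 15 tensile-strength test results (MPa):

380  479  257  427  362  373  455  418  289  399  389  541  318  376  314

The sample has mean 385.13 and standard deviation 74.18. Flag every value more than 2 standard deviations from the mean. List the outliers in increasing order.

Cutoffs at x̄ ± 2s: 385.13 ± 2·74.18 = [236.77, 533.49].
541: z = 2.10, |z| > 2 → outlier.
Every other value lies within [236.77, 533.49].

541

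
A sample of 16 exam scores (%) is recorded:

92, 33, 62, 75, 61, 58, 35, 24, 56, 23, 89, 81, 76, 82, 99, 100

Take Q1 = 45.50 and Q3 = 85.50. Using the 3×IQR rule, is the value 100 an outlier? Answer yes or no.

no

IQR = Q3 − Q1 = 85.50 − 45.50 = 40.00.
Lower fence = Q1 − 3·IQR = 45.50 − 120.00 = -74.50.
Upper fence = Q3 + 3·IQR = 85.50 + 120.00 = 205.50.
100 lies within [-74.50, 205.50].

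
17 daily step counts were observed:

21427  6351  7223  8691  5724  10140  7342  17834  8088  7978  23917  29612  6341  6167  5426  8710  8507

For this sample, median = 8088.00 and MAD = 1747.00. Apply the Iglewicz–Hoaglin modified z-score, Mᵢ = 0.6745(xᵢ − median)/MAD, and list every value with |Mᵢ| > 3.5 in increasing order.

17834, 21427, 23917, 29612

|Mᵢ| > 3.5 ⇔ |xᵢ − 8088.00| > 3.5·1747.00/0.6745 = 9065.23.
So outliers lie outside [-977.23, 17153.23].
17834: M = 3.76 → outlier.
21427: M = 5.15 → outlier.
23917: M = 6.11 → outlier.
29612: M = 8.31 → outlier.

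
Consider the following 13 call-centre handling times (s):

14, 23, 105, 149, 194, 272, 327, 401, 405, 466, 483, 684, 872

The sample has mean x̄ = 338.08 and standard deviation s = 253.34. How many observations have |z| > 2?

Cutoffs: x̄ ± 2s = [-168.60, 844.76].
Outside the cutoffs: 872.

1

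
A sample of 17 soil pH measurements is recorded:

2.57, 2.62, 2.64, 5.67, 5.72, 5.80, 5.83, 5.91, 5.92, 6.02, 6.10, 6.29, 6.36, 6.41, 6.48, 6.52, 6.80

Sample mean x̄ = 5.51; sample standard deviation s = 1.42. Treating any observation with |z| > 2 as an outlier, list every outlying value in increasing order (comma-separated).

2.57, 2.62, 2.64

Cutoffs at x̄ ± 2s: 5.51 ± 2·1.42 = [2.67, 8.35].
2.57: z = -2.07, |z| > 2 → outlier.
2.62: z = -2.04, |z| > 2 → outlier.
2.64: z = -2.02, |z| > 2 → outlier.
Every other value lies within [2.67, 8.35].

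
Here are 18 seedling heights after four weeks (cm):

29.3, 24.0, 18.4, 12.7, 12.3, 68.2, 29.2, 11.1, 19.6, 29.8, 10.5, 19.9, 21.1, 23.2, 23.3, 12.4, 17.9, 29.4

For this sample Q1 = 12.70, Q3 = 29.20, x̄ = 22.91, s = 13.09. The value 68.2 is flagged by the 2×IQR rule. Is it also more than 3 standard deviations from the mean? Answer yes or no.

yes

z = (68.2 − 22.91) / 13.09 = 3.46.
|z| = 3.46 > 3.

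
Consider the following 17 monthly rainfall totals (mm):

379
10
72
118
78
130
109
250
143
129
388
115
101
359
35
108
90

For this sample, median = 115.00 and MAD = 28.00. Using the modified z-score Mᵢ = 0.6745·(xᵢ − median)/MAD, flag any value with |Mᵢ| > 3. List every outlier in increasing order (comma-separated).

|Mᵢ| > 3 ⇔ |xᵢ − 115.00| > 3·28.00/0.6745 = 124.54.
So outliers lie outside [-9.54, 239.54].
250: M = 3.25 → outlier.
359: M = 5.88 → outlier.
379: M = 6.36 → outlier.
388: M = 6.58 → outlier.

250, 359, 379, 388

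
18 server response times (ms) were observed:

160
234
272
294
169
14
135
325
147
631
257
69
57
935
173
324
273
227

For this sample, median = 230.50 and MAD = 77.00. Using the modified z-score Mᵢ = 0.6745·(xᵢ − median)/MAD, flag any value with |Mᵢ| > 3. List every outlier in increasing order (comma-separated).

631, 935

|Mᵢ| > 3 ⇔ |xᵢ − 230.50| > 3·77.00/0.6745 = 342.48.
So outliers lie outside [-111.98, 572.98].
631: M = 3.51 → outlier.
935: M = 6.17 → outlier.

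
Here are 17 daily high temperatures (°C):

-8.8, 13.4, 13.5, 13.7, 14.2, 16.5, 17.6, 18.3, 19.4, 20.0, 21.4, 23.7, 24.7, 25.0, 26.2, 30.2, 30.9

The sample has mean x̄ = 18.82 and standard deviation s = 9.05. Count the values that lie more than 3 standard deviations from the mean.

Cutoffs: x̄ ± 3s = [-8.33, 45.97].
Outside the cutoffs: -8.8.

1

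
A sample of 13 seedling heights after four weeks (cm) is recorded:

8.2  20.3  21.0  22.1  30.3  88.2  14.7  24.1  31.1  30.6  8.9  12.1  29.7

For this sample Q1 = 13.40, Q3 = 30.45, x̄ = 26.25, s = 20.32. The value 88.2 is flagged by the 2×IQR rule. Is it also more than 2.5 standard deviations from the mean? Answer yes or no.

yes

z = (88.2 − 26.25) / 20.32 = 3.05.
|z| = 3.05 > 2.5.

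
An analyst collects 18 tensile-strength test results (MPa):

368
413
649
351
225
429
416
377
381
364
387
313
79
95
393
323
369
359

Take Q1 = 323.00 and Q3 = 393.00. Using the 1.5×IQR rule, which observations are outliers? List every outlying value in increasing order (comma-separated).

IQR = Q3 − Q1 = 393.00 − 323.00 = 70.00.
Lower fence = Q1 − 1.5·IQR = 323.00 − 105.00 = 218.00.
Upper fence = Q3 + 1.5·IQR = 393.00 + 105.00 = 498.00.
79 < 218.00 → outlier.
95 < 218.00 → outlier.
649 > 498.00 → outlier.
All remaining values lie within [218.00, 498.00].

79, 95, 649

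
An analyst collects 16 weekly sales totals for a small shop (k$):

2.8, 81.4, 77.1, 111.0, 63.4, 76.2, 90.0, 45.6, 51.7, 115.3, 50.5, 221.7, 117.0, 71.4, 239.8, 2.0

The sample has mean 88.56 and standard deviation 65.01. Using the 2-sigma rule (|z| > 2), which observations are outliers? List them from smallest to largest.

221.7, 239.8

Cutoffs at x̄ ± 2s: 88.56 ± 2·65.01 = [-41.46, 218.58].
221.7: z = 2.05, |z| > 2 → outlier.
239.8: z = 2.33, |z| > 2 → outlier.
Every other value lies within [-41.46, 218.58].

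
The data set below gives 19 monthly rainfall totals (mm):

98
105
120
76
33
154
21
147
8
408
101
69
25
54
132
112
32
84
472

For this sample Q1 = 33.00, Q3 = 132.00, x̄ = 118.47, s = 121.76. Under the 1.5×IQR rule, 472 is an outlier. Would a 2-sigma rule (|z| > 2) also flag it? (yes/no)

yes

z = (472 − 118.47) / 121.76 = 2.90.
|z| = 2.90 > 2.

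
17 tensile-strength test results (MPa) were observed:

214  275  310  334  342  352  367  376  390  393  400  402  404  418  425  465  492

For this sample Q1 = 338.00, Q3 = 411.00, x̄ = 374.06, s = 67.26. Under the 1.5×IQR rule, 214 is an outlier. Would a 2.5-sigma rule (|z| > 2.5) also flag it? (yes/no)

z = (214 − 374.06) / 67.26 = -2.38.
|z| = 2.38 ≤ 2.5.

no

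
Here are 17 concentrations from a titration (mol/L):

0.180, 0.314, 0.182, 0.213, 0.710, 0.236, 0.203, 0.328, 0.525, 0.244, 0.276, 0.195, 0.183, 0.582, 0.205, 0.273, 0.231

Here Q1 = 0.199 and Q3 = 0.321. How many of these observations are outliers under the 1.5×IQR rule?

IQR = 0.122; fences at 0.199 − 0.183 = 0.016 and 0.321 + 0.183 = 0.504.
Outside the cutoffs: 0.525, 0.582, 0.710.

3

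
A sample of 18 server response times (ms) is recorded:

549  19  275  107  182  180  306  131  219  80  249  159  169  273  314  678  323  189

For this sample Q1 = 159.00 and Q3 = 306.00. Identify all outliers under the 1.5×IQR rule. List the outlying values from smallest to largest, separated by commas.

IQR = Q3 − Q1 = 306.00 − 159.00 = 147.00.
Lower fence = Q1 − 1.5·IQR = 159.00 − 220.50 = -61.50.
Upper fence = Q3 + 1.5·IQR = 306.00 + 220.50 = 526.50.
549 > 526.50 → outlier.
678 > 526.50 → outlier.
All remaining values lie within [-61.50, 526.50].

549, 678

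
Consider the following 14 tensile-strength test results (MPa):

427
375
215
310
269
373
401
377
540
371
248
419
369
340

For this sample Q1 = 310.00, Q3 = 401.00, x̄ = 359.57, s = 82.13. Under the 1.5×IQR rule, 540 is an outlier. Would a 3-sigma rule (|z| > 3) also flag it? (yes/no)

no

z = (540 − 359.57) / 82.13 = 2.20.
|z| = 2.20 ≤ 3.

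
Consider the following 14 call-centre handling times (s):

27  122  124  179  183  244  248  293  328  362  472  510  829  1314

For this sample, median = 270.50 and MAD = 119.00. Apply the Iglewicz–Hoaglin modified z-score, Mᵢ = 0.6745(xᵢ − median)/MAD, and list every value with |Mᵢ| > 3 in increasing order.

|Mᵢ| > 3 ⇔ |xᵢ − 270.50| > 3·119.00/0.6745 = 529.28.
So outliers lie outside [-258.78, 799.78].
829: M = 3.17 → outlier.
1314: M = 5.91 → outlier.

829, 1314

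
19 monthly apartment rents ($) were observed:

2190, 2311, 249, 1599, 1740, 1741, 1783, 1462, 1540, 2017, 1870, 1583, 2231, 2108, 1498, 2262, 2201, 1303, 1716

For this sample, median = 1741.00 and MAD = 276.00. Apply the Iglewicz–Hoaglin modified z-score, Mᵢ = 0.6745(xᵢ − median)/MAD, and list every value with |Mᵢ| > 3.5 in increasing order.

|Mᵢ| > 3.5 ⇔ |xᵢ − 1741.00| > 3.5·276.00/0.6745 = 1432.17.
So outliers lie outside [308.83, 3173.17].
249: M = -3.65 → outlier.

249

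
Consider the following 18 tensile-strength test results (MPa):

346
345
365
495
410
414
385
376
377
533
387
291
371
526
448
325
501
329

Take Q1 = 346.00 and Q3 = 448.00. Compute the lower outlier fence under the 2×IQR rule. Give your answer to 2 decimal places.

IQR = Q3 − Q1 = 448.00 − 346.00 = 102.00.
Lower fence = Q1 − 2·IQR = 346.00 − 204.00 = 142.00.
Upper fence = Q3 + 2·IQR = 448.00 + 204.00 = 652.00.

142.00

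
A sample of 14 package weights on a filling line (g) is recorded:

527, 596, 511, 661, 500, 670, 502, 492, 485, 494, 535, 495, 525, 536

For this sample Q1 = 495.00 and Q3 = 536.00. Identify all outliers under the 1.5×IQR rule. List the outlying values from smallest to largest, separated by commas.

661, 670

IQR = Q3 − Q1 = 536.00 − 495.00 = 41.00.
Lower fence = Q1 − 1.5·IQR = 495.00 − 61.50 = 433.50.
Upper fence = Q3 + 1.5·IQR = 536.00 + 61.50 = 597.50.
661 > 597.50 → outlier.
670 > 597.50 → outlier.
All remaining values lie within [433.50, 597.50].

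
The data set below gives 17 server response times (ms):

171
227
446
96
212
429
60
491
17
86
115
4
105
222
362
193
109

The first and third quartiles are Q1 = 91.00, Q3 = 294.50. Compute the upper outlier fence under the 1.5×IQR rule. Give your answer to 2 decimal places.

IQR = Q3 − Q1 = 294.50 − 91.00 = 203.50.
Lower fence = Q1 − 1.5·IQR = 91.00 − 305.25 = -214.25.
Upper fence = Q3 + 1.5·IQR = 294.50 + 305.25 = 599.75.

599.75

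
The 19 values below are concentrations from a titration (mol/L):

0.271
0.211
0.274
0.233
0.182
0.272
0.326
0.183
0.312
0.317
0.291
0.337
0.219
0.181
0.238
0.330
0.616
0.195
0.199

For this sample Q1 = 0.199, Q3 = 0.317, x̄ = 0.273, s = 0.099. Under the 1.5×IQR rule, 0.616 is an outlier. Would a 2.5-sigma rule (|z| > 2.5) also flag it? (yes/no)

z = (0.616 − 0.273) / 0.099 = 3.46.
|z| = 3.46 > 2.5.

yes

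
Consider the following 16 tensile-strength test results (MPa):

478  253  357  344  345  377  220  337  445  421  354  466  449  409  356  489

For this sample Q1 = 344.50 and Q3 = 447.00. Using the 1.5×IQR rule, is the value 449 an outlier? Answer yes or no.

IQR = Q3 − Q1 = 447.00 − 344.50 = 102.50.
Lower fence = Q1 − 1.5·IQR = 344.50 − 153.75 = 190.75.
Upper fence = Q3 + 1.5·IQR = 447.00 + 153.75 = 600.75.
449 lies within [190.75, 600.75].

no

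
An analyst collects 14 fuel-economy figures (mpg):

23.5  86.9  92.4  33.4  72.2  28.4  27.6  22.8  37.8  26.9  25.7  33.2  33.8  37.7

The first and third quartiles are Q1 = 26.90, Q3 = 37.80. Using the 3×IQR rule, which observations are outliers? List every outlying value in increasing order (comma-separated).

IQR = Q3 − Q1 = 37.80 − 26.90 = 10.90.
Lower fence = Q1 − 3·IQR = 26.90 − 32.70 = -5.80.
Upper fence = Q3 + 3·IQR = 37.80 + 32.70 = 70.50.
72.2 > 70.50 → outlier.
86.9 > 70.50 → outlier.
92.4 > 70.50 → outlier.
All remaining values lie within [-5.80, 70.50].

72.2, 86.9, 92.4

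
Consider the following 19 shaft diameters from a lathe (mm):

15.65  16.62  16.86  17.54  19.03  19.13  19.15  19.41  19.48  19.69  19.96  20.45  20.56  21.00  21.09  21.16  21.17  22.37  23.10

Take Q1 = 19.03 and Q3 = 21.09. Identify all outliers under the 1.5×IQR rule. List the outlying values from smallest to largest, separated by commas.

15.65

IQR = Q3 − Q1 = 21.09 − 19.03 = 2.06.
Lower fence = Q1 − 1.5·IQR = 19.03 − 3.09 = 15.94.
Upper fence = Q3 + 1.5·IQR = 21.09 + 3.09 = 24.18.
15.65 < 15.94 → outlier.
All remaining values lie within [15.94, 24.18].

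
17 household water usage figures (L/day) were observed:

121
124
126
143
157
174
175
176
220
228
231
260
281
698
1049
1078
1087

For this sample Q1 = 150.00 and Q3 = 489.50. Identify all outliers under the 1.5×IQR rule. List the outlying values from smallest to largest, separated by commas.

1049, 1078, 1087

IQR = Q3 − Q1 = 489.50 − 150.00 = 339.50.
Lower fence = Q1 − 1.5·IQR = 150.00 − 509.25 = -359.25.
Upper fence = Q3 + 1.5·IQR = 489.50 + 509.25 = 998.75.
1049 > 998.75 → outlier.
1078 > 998.75 → outlier.
1087 > 998.75 → outlier.
All remaining values lie within [-359.25, 998.75].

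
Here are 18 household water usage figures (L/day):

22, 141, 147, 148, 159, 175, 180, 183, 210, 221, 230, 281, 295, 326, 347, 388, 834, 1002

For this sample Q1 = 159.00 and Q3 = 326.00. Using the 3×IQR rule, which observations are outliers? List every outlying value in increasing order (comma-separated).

IQR = Q3 − Q1 = 326.00 − 159.00 = 167.00.
Lower fence = Q1 − 3·IQR = 159.00 − 501.00 = -342.00.
Upper fence = Q3 + 3·IQR = 326.00 + 501.00 = 827.00.
834 > 827.00 → outlier.
1002 > 827.00 → outlier.
All remaining values lie within [-342.00, 827.00].

834, 1002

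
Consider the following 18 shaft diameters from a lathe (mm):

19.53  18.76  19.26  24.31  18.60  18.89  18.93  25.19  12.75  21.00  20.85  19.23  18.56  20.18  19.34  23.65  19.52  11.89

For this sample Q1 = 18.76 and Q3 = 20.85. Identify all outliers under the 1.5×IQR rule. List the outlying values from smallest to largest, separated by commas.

11.89, 12.75, 24.31, 25.19

IQR = Q3 − Q1 = 20.85 − 18.76 = 2.09.
Lower fence = Q1 − 1.5·IQR = 18.76 − 3.135 = 15.625.
Upper fence = Q3 + 1.5·IQR = 20.85 + 3.135 = 23.985.
11.89 < 15.625 → outlier.
12.75 < 15.625 → outlier.
24.31 > 23.985 → outlier.
25.19 > 23.985 → outlier.
All remaining values lie within [15.625, 23.985].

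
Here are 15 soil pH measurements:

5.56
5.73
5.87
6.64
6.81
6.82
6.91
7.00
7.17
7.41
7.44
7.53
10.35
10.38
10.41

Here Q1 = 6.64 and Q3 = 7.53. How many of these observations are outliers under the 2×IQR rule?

3

IQR = 0.89; fences at 6.64 − 1.78 = 4.86 and 7.53 + 1.78 = 9.31.
Outside the cutoffs: 10.35, 10.38, 10.41.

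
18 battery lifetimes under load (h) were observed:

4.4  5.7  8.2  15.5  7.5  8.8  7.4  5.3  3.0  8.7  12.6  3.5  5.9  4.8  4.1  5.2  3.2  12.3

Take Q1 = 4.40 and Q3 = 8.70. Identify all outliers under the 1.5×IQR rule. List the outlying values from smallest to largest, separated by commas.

IQR = Q3 − Q1 = 8.70 − 4.40 = 4.30.
Lower fence = Q1 − 1.5·IQR = 4.40 − 6.45 = -2.05.
Upper fence = Q3 + 1.5·IQR = 8.70 + 6.45 = 15.15.
15.5 > 15.15 → outlier.
All remaining values lie within [-2.05, 15.15].

15.5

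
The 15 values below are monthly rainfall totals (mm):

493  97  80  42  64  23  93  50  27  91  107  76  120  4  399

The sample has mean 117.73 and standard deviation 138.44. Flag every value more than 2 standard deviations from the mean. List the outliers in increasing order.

Cutoffs at x̄ ± 2s: 117.73 ± 2·138.44 = [-159.15, 394.61].
399: z = 2.03, |z| > 2 → outlier.
493: z = 2.71, |z| > 2 → outlier.
Every other value lies within [-159.15, 394.61].

399, 493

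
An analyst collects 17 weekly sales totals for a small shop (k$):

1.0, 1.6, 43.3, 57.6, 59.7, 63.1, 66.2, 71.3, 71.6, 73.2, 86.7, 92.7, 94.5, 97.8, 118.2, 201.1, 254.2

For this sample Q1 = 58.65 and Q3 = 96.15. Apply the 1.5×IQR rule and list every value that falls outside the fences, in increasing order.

1.0, 1.6, 201.1, 254.2

IQR = Q3 − Q1 = 96.15 − 58.65 = 37.50.
Lower fence = Q1 − 1.5·IQR = 58.65 − 56.25 = 2.40.
Upper fence = Q3 + 1.5·IQR = 96.15 + 56.25 = 152.40.
1.0 < 2.40 → outlier.
1.6 < 2.40 → outlier.
201.1 > 152.40 → outlier.
254.2 > 152.40 → outlier.
All remaining values lie within [2.40, 152.40].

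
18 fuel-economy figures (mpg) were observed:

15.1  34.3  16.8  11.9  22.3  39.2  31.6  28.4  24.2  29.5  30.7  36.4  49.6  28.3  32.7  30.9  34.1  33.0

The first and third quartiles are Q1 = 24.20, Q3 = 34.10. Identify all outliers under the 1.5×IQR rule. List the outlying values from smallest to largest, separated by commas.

49.6

IQR = Q3 − Q1 = 34.10 − 24.20 = 9.90.
Lower fence = Q1 − 1.5·IQR = 24.20 − 14.85 = 9.35.
Upper fence = Q3 + 1.5·IQR = 34.10 + 14.85 = 48.95.
49.6 > 48.95 → outlier.
All remaining values lie within [9.35, 48.95].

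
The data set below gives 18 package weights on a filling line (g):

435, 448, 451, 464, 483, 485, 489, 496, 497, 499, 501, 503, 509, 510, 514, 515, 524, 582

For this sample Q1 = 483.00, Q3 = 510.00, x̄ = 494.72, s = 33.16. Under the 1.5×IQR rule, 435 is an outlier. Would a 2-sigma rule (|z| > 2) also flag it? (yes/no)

no

z = (435 − 494.72) / 33.16 = -1.80.
|z| = 1.80 ≤ 2.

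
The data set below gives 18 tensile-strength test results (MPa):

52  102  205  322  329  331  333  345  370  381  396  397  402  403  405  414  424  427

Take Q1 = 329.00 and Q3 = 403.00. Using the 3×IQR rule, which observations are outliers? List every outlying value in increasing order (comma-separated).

IQR = Q3 − Q1 = 403.00 − 329.00 = 74.00.
Lower fence = Q1 − 3·IQR = 329.00 − 222.00 = 107.00.
Upper fence = Q3 + 3·IQR = 403.00 + 222.00 = 625.00.
52 < 107.00 → outlier.
102 < 107.00 → outlier.
All remaining values lie within [107.00, 625.00].

52, 102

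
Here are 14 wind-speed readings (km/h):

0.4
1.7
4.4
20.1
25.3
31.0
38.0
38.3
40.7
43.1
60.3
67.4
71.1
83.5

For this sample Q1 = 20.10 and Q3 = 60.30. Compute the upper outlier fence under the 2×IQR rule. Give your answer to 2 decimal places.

IQR = Q3 − Q1 = 60.30 − 20.10 = 40.20.
Lower fence = Q1 − 2·IQR = 20.10 − 80.40 = -60.30.
Upper fence = Q3 + 2·IQR = 60.30 + 80.40 = 140.70.

140.70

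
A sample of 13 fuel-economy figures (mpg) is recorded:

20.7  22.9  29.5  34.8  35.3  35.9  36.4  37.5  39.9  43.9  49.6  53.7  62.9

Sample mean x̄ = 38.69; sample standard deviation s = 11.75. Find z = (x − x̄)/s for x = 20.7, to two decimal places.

-1.53

z = (20.7 − 38.69) / 11.75 = -1.53.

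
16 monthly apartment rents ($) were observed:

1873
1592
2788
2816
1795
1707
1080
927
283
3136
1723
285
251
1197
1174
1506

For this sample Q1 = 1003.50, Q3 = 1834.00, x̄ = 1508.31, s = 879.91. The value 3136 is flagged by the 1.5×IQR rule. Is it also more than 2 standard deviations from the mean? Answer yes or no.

z = (3136 − 1508.31) / 879.91 = 1.85.
|z| = 1.85 ≤ 2.

no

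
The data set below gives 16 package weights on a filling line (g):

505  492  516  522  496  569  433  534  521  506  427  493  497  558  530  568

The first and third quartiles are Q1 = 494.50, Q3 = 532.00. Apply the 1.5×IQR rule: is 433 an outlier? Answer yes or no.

IQR = Q3 − Q1 = 532.00 − 494.50 = 37.50.
Lower fence = Q1 − 1.5·IQR = 494.50 − 56.25 = 438.25.
Upper fence = Q3 + 1.5·IQR = 532.00 + 56.25 = 588.25.
433 lies below the lower fence.

yes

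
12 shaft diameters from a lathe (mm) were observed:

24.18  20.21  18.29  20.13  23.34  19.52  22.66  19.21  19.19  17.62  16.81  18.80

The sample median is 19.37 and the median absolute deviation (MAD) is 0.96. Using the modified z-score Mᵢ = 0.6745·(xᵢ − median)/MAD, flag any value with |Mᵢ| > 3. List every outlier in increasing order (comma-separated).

|Mᵢ| > 3 ⇔ |xᵢ − 19.37| > 3·0.96/0.6745 = 4.27.
So outliers lie outside [15.10, 23.64].
24.18: M = 3.38 → outlier.

24.18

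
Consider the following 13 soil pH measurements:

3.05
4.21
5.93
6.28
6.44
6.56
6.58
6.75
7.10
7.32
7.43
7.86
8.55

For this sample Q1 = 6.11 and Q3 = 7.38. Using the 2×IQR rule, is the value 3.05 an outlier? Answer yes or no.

IQR = Q3 − Q1 = 7.38 − 6.11 = 1.27.
Lower fence = Q1 − 2·IQR = 6.11 − 2.54 = 3.57.
Upper fence = Q3 + 2·IQR = 7.38 + 2.54 = 9.92.
3.05 lies below the lower fence.

yes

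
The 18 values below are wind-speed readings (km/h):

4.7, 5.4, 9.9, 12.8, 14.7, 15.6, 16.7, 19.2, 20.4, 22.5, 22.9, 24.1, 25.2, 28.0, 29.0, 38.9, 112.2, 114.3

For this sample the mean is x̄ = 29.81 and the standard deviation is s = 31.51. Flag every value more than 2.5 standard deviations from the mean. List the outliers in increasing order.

Cutoffs at x̄ ± 2.5s: 29.81 ± 2.5·31.51 = [-48.965, 108.585].
112.2: z = 2.61, |z| > 2.5 → outlier.
114.3: z = 2.68, |z| > 2.5 → outlier.
Every other value lies within [-48.965, 108.585].

112.2, 114.3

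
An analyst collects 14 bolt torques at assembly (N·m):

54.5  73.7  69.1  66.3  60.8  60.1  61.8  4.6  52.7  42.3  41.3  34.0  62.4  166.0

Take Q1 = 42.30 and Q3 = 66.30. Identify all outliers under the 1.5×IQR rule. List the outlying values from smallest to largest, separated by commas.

4.6, 166.0

IQR = Q3 − Q1 = 66.30 − 42.30 = 24.00.
Lower fence = Q1 − 1.5·IQR = 42.30 − 36.00 = 6.30.
Upper fence = Q3 + 1.5·IQR = 66.30 + 36.00 = 102.30.
4.6 < 6.30 → outlier.
166.0 > 102.30 → outlier.
All remaining values lie within [6.30, 102.30].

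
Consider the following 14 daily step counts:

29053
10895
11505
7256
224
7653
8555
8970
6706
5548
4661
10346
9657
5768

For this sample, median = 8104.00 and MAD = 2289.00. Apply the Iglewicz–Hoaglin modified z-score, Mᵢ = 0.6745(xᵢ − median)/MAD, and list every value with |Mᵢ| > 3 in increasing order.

29053

|Mᵢ| > 3 ⇔ |xᵢ − 8104.00| > 3·2289.00/0.6745 = 10180.87.
So outliers lie outside [-2076.87, 18284.87].
29053: M = 6.17 → outlier.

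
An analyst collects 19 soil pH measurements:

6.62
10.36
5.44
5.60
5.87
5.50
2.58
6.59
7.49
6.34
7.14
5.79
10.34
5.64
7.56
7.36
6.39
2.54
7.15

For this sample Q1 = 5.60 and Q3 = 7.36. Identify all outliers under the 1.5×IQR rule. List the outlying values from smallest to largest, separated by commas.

2.54, 2.58, 10.34, 10.36

IQR = Q3 − Q1 = 7.36 − 5.60 = 1.76.
Lower fence = Q1 − 1.5·IQR = 5.60 − 2.64 = 2.96.
Upper fence = Q3 + 1.5·IQR = 7.36 + 2.64 = 10.00.
2.54 < 2.96 → outlier.
2.58 < 2.96 → outlier.
10.34 > 10.00 → outlier.
10.36 > 10.00 → outlier.
All remaining values lie within [2.96, 10.00].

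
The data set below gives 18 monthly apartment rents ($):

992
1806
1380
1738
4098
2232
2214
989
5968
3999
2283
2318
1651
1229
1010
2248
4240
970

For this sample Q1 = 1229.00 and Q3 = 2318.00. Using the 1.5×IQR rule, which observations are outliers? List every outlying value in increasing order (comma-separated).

3999, 4098, 4240, 5968

IQR = Q3 − Q1 = 2318.00 − 1229.00 = 1089.00.
Lower fence = Q1 − 1.5·IQR = 1229.00 − 1633.50 = -404.50.
Upper fence = Q3 + 1.5·IQR = 2318.00 + 1633.50 = 3951.50.
3999 > 3951.50 → outlier.
4098 > 3951.50 → outlier.
4240 > 3951.50 → outlier.
5968 > 3951.50 → outlier.
All remaining values lie within [-404.50, 3951.50].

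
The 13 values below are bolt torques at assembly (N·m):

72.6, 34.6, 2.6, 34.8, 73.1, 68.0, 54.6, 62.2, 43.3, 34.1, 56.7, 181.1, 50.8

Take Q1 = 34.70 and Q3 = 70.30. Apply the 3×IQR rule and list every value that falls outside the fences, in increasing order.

181.1

IQR = Q3 − Q1 = 70.30 − 34.70 = 35.60.
Lower fence = Q1 − 3·IQR = 34.70 − 106.80 = -72.10.
Upper fence = Q3 + 3·IQR = 70.30 + 106.80 = 177.10.
181.1 > 177.10 → outlier.
All remaining values lie within [-72.10, 177.10].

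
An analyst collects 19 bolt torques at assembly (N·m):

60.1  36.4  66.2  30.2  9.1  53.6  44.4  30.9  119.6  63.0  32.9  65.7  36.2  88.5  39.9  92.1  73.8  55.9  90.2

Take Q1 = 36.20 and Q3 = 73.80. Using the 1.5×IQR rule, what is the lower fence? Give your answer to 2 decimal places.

-20.20

IQR = Q3 − Q1 = 73.80 − 36.20 = 37.60.
Lower fence = Q1 − 1.5·IQR = 36.20 − 56.40 = -20.20.
Upper fence = Q3 + 1.5·IQR = 73.80 + 56.40 = 130.20.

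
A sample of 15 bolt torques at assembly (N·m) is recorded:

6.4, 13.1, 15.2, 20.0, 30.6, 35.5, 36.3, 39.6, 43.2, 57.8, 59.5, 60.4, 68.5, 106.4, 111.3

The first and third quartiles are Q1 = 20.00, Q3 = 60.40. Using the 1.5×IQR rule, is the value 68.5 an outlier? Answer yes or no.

no

IQR = Q3 − Q1 = 60.40 − 20.00 = 40.40.
Lower fence = Q1 − 1.5·IQR = 20.00 − 60.60 = -40.60.
Upper fence = Q3 + 1.5·IQR = 60.40 + 60.60 = 121.00.
68.5 lies within [-40.60, 121.00].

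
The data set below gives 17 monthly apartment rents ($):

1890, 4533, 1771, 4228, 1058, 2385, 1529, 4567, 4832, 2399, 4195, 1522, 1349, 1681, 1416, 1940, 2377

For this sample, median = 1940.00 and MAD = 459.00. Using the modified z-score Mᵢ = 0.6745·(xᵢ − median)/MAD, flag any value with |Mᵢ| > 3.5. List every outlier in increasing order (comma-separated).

4533, 4567, 4832

|Mᵢ| > 3.5 ⇔ |xᵢ − 1940.00| > 3.5·459.00/0.6745 = 2381.76.
So outliers lie outside [-441.76, 4321.76].
4533: M = 3.81 → outlier.
4567: M = 3.86 → outlier.
4832: M = 4.25 → outlier.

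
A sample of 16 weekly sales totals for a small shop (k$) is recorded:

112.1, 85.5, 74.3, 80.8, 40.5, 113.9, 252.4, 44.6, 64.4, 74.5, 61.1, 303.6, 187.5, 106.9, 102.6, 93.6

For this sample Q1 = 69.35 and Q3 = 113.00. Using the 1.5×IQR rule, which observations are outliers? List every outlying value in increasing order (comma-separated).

187.5, 252.4, 303.6

IQR = Q3 − Q1 = 113.00 − 69.35 = 43.65.
Lower fence = Q1 − 1.5·IQR = 69.35 − 65.475 = 3.875.
Upper fence = Q3 + 1.5·IQR = 113.00 + 65.475 = 178.475.
187.5 > 178.475 → outlier.
252.4 > 178.475 → outlier.
303.6 > 178.475 → outlier.
All remaining values lie within [3.875, 178.475].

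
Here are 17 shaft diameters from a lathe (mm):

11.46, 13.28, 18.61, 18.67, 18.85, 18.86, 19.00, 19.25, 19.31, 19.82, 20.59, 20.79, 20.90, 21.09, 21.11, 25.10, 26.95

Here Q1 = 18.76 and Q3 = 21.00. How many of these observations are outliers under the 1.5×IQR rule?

4

IQR = 2.24; fences at 18.76 − 3.36 = 15.40 and 21.00 + 3.36 = 24.36.
Outside the cutoffs: 11.46, 13.28, 25.10, 26.95.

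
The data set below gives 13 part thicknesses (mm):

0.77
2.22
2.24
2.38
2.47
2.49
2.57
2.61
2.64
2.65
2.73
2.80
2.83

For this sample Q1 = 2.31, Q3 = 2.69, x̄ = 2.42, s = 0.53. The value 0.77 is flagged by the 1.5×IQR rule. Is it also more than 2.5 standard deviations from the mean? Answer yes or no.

z = (0.77 − 2.42) / 0.53 = -3.11.
|z| = 3.11 > 2.5.

yes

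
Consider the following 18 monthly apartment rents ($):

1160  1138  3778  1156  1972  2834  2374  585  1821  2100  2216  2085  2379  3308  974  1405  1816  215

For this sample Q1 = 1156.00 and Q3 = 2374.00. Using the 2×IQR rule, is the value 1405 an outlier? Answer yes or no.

no

IQR = Q3 − Q1 = 2374.00 − 1156.00 = 1218.00.
Lower fence = Q1 − 2·IQR = 1156.00 − 2436.00 = -1280.00.
Upper fence = Q3 + 2·IQR = 2374.00 + 2436.00 = 4810.00.
1405 lies within [-1280.00, 4810.00].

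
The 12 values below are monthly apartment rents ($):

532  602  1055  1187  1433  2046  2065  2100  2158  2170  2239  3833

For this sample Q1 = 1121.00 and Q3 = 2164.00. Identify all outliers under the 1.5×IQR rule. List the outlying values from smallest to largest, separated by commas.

IQR = Q3 − Q1 = 2164.00 − 1121.00 = 1043.00.
Lower fence = Q1 − 1.5·IQR = 1121.00 − 1564.50 = -443.50.
Upper fence = Q3 + 1.5·IQR = 2164.00 + 1564.50 = 3728.50.
3833 > 3728.50 → outlier.
All remaining values lie within [-443.50, 3728.50].

3833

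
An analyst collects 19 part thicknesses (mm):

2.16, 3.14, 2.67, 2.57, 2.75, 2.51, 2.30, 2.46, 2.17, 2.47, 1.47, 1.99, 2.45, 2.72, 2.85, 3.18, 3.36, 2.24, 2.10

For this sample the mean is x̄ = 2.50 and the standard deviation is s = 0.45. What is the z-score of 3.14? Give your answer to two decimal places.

z = (3.14 − 2.50) / 0.45 = 1.42.

1.42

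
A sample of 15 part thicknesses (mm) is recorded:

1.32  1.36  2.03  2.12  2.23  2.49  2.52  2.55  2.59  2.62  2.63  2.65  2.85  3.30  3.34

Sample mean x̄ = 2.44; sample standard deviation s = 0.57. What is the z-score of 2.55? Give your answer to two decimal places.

z = (2.55 − 2.44) / 0.57 = 0.19.

0.19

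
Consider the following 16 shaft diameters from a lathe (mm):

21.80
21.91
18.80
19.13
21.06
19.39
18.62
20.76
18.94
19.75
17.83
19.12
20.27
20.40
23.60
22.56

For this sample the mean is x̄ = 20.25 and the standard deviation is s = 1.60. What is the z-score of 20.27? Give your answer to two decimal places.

0.01

z = (20.27 − 20.25) / 1.60 = 0.01.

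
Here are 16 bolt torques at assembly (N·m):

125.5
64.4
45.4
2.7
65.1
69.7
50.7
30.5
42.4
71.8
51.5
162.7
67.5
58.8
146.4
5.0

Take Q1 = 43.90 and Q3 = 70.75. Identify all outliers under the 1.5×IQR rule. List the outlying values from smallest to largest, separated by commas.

2.7, 125.5, 146.4, 162.7

IQR = Q3 − Q1 = 70.75 − 43.90 = 26.85.
Lower fence = Q1 − 1.5·IQR = 43.90 − 40.275 = 3.625.
Upper fence = Q3 + 1.5·IQR = 70.75 + 40.275 = 111.025.
2.7 < 3.625 → outlier.
125.5 > 111.025 → outlier.
146.4 > 111.025 → outlier.
162.7 > 111.025 → outlier.
All remaining values lie within [3.625, 111.025].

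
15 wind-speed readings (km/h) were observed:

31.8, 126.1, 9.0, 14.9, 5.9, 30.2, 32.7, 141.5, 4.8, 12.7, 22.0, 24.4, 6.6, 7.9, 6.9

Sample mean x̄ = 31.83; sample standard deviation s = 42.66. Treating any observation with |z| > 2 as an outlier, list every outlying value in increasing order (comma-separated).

Cutoffs at x̄ ± 2s: 31.83 ± 2·42.66 = [-53.49, 117.15].
126.1: z = 2.21, |z| > 2 → outlier.
141.5: z = 2.57, |z| > 2 → outlier.
Every other value lies within [-53.49, 117.15].

126.1, 141.5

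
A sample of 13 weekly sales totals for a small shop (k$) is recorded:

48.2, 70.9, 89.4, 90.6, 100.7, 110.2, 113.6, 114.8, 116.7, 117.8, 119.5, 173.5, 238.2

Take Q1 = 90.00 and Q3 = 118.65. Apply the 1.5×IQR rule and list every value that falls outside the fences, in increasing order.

173.5, 238.2

IQR = Q3 − Q1 = 118.65 − 90.00 = 28.65.
Lower fence = Q1 − 1.5·IQR = 90.00 − 42.975 = 47.025.
Upper fence = Q3 + 1.5·IQR = 118.65 + 42.975 = 161.625.
173.5 > 161.625 → outlier.
238.2 > 161.625 → outlier.
All remaining values lie within [47.025, 161.625].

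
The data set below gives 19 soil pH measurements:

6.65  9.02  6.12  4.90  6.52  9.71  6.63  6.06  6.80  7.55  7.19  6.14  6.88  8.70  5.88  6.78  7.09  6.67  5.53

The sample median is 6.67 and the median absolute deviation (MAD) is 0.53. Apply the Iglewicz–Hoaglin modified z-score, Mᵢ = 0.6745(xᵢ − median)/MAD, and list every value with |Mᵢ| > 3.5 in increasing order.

|Mᵢ| > 3.5 ⇔ |xᵢ − 6.67| > 3.5·0.53/0.6745 = 2.75.
So outliers lie outside [3.92, 9.42].
9.71: M = 3.87 → outlier.

9.71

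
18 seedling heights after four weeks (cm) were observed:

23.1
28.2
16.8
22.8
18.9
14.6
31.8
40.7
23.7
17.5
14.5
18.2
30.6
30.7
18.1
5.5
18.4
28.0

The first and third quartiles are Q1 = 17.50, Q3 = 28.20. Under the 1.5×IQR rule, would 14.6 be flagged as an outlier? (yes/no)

no

IQR = Q3 − Q1 = 28.20 − 17.50 = 10.70.
Lower fence = Q1 − 1.5·IQR = 17.50 − 16.05 = 1.45.
Upper fence = Q3 + 1.5·IQR = 28.20 + 16.05 = 44.25.
14.6 lies within [1.45, 44.25].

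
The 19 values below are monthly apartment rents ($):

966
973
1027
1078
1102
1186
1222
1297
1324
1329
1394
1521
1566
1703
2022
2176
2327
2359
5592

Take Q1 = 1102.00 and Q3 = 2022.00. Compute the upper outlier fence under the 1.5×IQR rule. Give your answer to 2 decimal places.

IQR = Q3 − Q1 = 2022.00 − 1102.00 = 920.00.
Lower fence = Q1 − 1.5·IQR = 1102.00 − 1380.00 = -278.00.
Upper fence = Q3 + 1.5·IQR = 2022.00 + 1380.00 = 3402.00.

3402.00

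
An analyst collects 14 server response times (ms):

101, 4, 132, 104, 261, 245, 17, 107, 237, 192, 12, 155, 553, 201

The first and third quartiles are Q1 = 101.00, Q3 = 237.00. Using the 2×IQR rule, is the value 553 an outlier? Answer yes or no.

yes

IQR = Q3 − Q1 = 237.00 − 101.00 = 136.00.
Lower fence = Q1 − 2·IQR = 101.00 − 272.00 = -171.00.
Upper fence = Q3 + 2·IQR = 237.00 + 272.00 = 509.00.
553 lies above the upper fence.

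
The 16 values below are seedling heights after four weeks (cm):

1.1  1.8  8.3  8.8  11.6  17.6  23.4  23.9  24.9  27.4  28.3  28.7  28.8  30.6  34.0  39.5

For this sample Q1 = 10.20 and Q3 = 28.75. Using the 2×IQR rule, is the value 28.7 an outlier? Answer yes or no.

IQR = Q3 − Q1 = 28.75 − 10.20 = 18.55.
Lower fence = Q1 − 2·IQR = 10.20 − 37.10 = -26.90.
Upper fence = Q3 + 2·IQR = 28.75 + 37.10 = 65.85.
28.7 lies within [-26.90, 65.85].

no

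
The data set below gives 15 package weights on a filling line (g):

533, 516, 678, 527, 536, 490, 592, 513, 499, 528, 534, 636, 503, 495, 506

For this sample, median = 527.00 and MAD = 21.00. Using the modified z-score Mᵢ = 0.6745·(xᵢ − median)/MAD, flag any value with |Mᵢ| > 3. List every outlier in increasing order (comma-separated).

636, 678

|Mᵢ| > 3 ⇔ |xᵢ − 527.00| > 3·21.00/0.6745 = 93.40.
So outliers lie outside [433.60, 620.40].
636: M = 3.50 → outlier.
678: M = 4.85 → outlier.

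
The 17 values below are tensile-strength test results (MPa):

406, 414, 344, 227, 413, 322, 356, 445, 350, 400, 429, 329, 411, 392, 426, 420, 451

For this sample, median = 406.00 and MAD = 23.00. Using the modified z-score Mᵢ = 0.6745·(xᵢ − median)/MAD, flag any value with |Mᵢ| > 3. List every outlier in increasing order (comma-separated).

227

|Mᵢ| > 3 ⇔ |xᵢ − 406.00| > 3·23.00/0.6745 = 102.30.
So outliers lie outside [303.70, 508.30].
227: M = -5.25 → outlier.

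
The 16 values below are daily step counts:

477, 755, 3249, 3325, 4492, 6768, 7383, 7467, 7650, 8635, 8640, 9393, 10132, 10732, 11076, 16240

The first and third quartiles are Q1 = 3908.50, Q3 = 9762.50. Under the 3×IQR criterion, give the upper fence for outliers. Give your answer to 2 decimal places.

IQR = Q3 − Q1 = 9762.50 − 3908.50 = 5854.00.
Lower fence = Q1 − 3·IQR = 3908.50 − 17562.00 = -13653.50.
Upper fence = Q3 + 3·IQR = 9762.50 + 17562.00 = 27324.50.

27324.50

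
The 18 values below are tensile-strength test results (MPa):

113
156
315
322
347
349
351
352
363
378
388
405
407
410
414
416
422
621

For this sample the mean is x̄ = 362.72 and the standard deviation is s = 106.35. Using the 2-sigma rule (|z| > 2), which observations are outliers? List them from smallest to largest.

113, 621

Cutoffs at x̄ ± 2s: 362.72 ± 2·106.35 = [150.02, 575.42].
113: z = -2.35, |z| > 2 → outlier.
621: z = 2.43, |z| > 2 → outlier.
Every other value lies within [150.02, 575.42].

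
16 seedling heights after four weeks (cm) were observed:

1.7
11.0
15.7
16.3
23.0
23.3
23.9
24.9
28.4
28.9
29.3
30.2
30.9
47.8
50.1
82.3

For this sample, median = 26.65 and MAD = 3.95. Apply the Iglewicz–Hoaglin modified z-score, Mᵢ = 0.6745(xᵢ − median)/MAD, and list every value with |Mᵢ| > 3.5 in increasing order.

1.7, 47.8, 50.1, 82.3

|Mᵢ| > 3.5 ⇔ |xᵢ − 26.65| > 3.5·3.95/0.6745 = 20.50.
So outliers lie outside [6.15, 47.15].
1.7: M = -4.26 → outlier.
47.8: M = 3.61 → outlier.
50.1: M = 4.00 → outlier.
82.3: M = 9.50 → outlier.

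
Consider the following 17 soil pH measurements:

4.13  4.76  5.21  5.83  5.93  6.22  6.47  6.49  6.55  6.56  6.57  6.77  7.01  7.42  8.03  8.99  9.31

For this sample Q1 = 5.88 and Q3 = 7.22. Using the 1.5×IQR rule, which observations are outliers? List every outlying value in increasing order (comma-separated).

IQR = Q3 − Q1 = 7.22 − 5.88 = 1.34.
Lower fence = Q1 − 1.5·IQR = 5.88 − 2.01 = 3.87.
Upper fence = Q3 + 1.5·IQR = 7.22 + 2.01 = 9.23.
9.31 > 9.23 → outlier.
All remaining values lie within [3.87, 9.23].

9.31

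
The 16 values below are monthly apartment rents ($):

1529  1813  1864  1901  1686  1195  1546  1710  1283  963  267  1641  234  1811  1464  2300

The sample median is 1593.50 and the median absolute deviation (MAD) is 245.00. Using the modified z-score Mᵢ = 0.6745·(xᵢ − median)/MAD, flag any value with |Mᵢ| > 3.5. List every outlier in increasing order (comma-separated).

|Mᵢ| > 3.5 ⇔ |xᵢ − 1593.50| > 3.5·245.00/0.6745 = 1271.31.
So outliers lie outside [322.19, 2864.81].
234: M = -3.74 → outlier.
267: M = -3.65 → outlier.

234, 267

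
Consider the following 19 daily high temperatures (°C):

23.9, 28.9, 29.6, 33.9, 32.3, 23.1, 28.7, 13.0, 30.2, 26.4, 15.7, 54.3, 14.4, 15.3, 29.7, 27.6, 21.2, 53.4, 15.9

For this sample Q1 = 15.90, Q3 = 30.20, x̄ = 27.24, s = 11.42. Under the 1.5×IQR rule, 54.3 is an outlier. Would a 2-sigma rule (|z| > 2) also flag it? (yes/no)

z = (54.3 − 27.24) / 11.42 = 2.37.
|z| = 2.37 > 2.

yes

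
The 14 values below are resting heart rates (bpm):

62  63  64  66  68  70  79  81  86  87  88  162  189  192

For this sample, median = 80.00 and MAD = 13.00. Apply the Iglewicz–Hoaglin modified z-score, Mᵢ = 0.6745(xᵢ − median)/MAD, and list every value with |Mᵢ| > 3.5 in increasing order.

162, 189, 192

|Mᵢ| > 3.5 ⇔ |xᵢ − 80.00| > 3.5·13.00/0.6745 = 67.46.
So outliers lie outside [12.54, 147.46].
162: M = 4.25 → outlier.
189: M = 5.66 → outlier.
192: M = 5.81 → outlier.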